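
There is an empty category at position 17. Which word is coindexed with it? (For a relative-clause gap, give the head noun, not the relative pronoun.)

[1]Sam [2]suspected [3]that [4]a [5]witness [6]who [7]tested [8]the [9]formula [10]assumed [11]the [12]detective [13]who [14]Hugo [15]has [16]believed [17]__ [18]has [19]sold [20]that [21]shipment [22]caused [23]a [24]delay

12

The gap at 17 is the subject of "sold", inside a relative clause.
The relative pronoun is "who" (word 13); it is bound by the head noun immediately before it.
Its filler is the head noun "detective", at word 12.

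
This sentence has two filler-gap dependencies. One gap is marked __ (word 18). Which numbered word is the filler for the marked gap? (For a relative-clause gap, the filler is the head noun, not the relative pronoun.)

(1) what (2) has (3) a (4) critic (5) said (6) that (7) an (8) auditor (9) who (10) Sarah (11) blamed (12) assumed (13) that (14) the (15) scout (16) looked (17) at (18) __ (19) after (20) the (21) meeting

1

The marked gap is the object of the preposition "at" of "looked".
Its filler is the fronted wh-phrase "what", at word 1.
(The other dependency links word 8 to a gap after word 11.)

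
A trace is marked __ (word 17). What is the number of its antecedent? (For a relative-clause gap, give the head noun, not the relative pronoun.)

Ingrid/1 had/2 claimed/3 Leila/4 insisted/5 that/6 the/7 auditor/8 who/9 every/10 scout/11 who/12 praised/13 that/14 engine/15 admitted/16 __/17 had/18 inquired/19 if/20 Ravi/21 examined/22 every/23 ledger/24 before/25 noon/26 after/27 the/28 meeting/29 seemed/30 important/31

8

The gap at 17 is the subject of "inquired", inside a relative clause.
The relative pronoun is "who" (word 9); it is bound by the head noun immediately before it.
Its filler is the head noun "auditor", at word 8.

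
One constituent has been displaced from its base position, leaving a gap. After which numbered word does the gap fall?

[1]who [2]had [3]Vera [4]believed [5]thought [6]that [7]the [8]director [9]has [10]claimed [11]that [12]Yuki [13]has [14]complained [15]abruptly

The displaced element is "who" (word 1).
It is linked across 1 clause boundary (Ø).
It functions as the subject of "thought", so the gap sits immediately after word 4 ("believed").
Base order: Vera had believed who thought that the director has claimed that Yuki has complained abruptly.

4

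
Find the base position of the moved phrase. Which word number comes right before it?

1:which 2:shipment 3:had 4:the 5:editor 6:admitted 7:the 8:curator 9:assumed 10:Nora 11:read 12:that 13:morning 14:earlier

The displaced element is "which shipment" (word 2).
It is linked across 2 clause boundaries (Ø → Ø).
It functions as the direct object of "read", so the gap sits immediately after word 11 ("read").
Base order: The editor had admitted the curator assumed Nora read which shipment that morning earlier.

11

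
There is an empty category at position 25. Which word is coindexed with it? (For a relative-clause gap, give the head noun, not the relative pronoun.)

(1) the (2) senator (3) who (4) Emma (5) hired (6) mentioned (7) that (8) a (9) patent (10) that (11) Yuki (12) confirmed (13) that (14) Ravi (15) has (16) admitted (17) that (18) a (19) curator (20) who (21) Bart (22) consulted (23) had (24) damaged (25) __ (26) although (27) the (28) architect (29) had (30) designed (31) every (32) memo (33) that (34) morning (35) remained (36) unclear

The gap at 25 is the object of "damaged", inside a relative clause.
The relative pronoun is "that" (word 10); it is bound by the head noun immediately before it.
Its filler is the head noun "patent", at word 9.

9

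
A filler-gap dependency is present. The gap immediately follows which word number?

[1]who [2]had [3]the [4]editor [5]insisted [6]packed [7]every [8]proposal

5

The displaced element is "who" (word 1).
It is linked across 1 clause boundary (Ø).
It functions as the subject of "packed", so the gap sits immediately after word 5 ("insisted").
Base order: The editor had insisted that who packed every proposal.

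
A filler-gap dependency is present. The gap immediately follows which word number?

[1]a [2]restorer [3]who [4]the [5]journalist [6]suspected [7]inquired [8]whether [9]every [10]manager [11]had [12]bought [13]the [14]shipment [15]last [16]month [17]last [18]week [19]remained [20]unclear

The displaced element is "a restorer" (word 2).
It is linked across 1 clause boundary (Ø).
It functions as the subject of "inquired", so the gap sits immediately after word 6 ("suspected").
Base order: The journalist suspected that a restorer inquired whether every manager had bought the shipment last month last week.

6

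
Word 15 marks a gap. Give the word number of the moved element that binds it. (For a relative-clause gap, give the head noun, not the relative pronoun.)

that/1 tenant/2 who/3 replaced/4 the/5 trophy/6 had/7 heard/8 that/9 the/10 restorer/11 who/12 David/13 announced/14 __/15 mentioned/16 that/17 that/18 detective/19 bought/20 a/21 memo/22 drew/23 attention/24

The gap at 15 is the subject of "mentioned", inside a relative clause.
The relative pronoun is "who" (word 12); it is bound by the head noun immediately before it.
Its filler is the head noun "restorer", at word 11.

11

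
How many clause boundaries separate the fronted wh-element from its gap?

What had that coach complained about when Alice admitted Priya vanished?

"what" originates inside the matrix clause — no clause boundary is crossed.

0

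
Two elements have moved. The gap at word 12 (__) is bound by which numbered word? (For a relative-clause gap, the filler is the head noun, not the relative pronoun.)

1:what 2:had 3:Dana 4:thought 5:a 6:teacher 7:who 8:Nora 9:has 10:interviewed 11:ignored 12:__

1

The marked gap is the direct object of "ignored".
Its filler is the fronted wh-phrase "what", at word 1.
(The other dependency links word 6 to a gap after word 10.)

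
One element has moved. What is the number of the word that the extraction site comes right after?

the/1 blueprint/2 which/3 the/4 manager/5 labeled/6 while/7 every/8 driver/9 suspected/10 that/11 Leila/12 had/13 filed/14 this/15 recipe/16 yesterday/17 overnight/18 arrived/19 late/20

The displaced element is "the blueprint" (word 2).
It functions as the direct object of "labeled", so the gap sits immediately after word 6 ("labeled").
Base order: The manager labeled the blueprint while every driver suspected that Leila had filed this recipe yesterday overnight.

6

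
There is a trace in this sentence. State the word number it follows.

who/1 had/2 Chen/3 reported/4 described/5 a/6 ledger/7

4

The displaced element is "who" (word 1).
It is linked across 1 clause boundary (Ø).
It functions as the subject of "described", so the gap sits immediately after word 4 ("reported").
Base order: Chen had reported that who described a ledger.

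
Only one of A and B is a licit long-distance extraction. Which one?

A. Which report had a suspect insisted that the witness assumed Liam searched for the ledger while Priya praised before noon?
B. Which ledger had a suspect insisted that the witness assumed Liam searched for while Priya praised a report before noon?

In A, the wh-phrase is extracted from inside an adjunct island (introduced by "while"), which blocks movement.
In B, the extraction path crosses only that-complement boundaries, which are transparent.
So B is grammatical.

B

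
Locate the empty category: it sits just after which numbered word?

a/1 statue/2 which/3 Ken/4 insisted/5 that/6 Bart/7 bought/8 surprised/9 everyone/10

The displaced element is "a statue" (word 2).
It is linked across 1 clause boundary (that).
It functions as the direct object of "bought", so the gap sits immediately after word 8 ("bought").
Base order: Ken insisted that Bart bought a statue.

8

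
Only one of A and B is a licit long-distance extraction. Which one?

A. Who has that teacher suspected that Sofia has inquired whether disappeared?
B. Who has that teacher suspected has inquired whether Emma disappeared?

In A, the wh-phrase is extracted from inside a wh-island (introduced by "whether"), which blocks movement.
In B, the extraction path crosses only that-complement boundaries, which are transparent.
So B is grammatical.

B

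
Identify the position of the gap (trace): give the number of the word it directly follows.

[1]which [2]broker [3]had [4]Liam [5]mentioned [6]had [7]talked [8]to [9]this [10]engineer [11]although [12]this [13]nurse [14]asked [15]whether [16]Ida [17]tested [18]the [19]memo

The displaced element is "which broker" (word 2).
It is linked across 1 clause boundary (Ø).
It functions as the subject of "talked", so the gap sits immediately after word 5 ("mentioned").
Base order: Liam had mentioned which broker had talked to this engineer although this nurse asked whether Ida tested the memo.

5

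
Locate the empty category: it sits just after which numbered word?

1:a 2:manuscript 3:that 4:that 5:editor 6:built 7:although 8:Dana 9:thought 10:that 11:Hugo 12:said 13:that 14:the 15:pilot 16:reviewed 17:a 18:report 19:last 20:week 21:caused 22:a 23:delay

6

The displaced element is "a manuscript" (word 2).
It functions as the direct object of "built", so the gap sits immediately after word 6 ("built").
Base order: That editor built a manuscript although Dana thought that Hugo said that the pilot reviewed a report last week.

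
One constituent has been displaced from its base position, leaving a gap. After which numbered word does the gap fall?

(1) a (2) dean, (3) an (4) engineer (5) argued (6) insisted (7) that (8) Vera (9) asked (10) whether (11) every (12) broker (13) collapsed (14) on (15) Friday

5

The displaced element is "a dean" (word 2).
It is linked across 1 clause boundary (Ø).
It functions as the subject of "insisted", so the gap sits immediately after word 5 ("argued").
Base order: An engineer argued that a dean insisted that Vera asked whether every broker collapsed on Friday.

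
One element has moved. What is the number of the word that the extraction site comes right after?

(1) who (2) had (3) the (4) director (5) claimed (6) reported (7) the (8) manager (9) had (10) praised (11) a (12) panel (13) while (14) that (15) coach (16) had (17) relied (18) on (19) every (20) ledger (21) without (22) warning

The displaced element is "who" (word 1).
It is linked across 1 clause boundary (Ø).
It functions as the subject of "reported", so the gap sits immediately after word 5 ("claimed").
Base order: The director had claimed that who reported the manager had praised a panel while that coach had relied on every ledger without warning.

5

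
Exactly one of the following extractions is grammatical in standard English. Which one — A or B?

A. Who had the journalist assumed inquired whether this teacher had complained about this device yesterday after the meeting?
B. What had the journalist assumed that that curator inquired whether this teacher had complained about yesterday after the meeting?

In B, the wh-phrase is extracted from inside a wh-island (introduced by "whether"), which blocks movement.
In A, the extraction path crosses only that-complement boundaries, which are transparent.
So A is grammatical.

A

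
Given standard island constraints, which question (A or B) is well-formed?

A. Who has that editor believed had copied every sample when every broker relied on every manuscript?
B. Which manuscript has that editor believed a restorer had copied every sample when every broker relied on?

A

In B, the wh-phrase is extracted from inside an adjunct island (introduced by "when"), which blocks movement.
In A, the extraction path crosses only that-complement boundaries, which are transparent.
So A is grammatical.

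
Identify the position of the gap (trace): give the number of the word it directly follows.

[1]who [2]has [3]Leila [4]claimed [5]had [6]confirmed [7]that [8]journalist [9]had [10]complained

The displaced element is "who" (word 1).
It is linked across 1 clause boundary (Ø).
It functions as the subject of "confirmed", so the gap sits immediately after word 4 ("claimed").
Base order: Leila has claimed who had confirmed that journalist had complained.

4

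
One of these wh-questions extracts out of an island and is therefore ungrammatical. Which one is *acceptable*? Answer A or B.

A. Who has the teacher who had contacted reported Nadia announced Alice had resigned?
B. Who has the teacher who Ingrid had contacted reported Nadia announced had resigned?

In A, the wh-phrase is extracted from inside a complex-NP island (relative clause) (introduced by "who"), which blocks movement.
In B, the extraction path crosses only that-complement boundaries, which are transparent.
So B is grammatical.

B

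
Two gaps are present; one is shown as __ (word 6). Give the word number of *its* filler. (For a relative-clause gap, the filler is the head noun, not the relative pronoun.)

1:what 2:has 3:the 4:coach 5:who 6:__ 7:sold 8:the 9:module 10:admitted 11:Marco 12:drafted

The marked gap is inside the relative clause, the subject of "sold".
Its filler is the head noun "coach" (via "who"), at word 4.
(The other dependency links word 1 to a gap after word 12.)

4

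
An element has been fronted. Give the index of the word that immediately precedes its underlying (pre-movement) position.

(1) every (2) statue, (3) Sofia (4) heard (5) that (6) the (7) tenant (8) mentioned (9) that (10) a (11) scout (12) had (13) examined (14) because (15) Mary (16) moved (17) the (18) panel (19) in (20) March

13

The displaced element is "every statue" (word 2).
It is linked across 2 clause boundaries (that → that).
It functions as the direct object of "examined", so the gap sits immediately after word 13 ("examined").
Base order: Sofia heard that the tenant mentioned that a scout had examined every statue because Mary moved the panel in March.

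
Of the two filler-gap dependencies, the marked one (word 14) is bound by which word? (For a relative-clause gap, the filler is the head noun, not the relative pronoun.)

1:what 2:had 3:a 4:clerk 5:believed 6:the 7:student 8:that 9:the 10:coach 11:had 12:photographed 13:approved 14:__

The marked gap is the direct object of "approved".
Its filler is the fronted wh-phrase "what", at word 1.
(The other dependency links word 7 to a gap after word 12.)

1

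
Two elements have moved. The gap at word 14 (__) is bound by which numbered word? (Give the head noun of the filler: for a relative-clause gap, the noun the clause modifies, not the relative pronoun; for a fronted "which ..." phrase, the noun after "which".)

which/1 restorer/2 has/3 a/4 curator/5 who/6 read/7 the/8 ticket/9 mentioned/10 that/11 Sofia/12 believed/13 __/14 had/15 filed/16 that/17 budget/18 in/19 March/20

The marked gap is the subject of "filed".
Its filler is the fronted wh-phrase "which restorer", at word 2.
(The other dependency links word 5 to a gap after word 6.)

2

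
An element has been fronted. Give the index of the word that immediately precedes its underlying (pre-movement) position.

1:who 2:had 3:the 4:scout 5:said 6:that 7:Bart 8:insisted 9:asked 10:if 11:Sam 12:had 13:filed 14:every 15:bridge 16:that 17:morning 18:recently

The displaced element is "who" (word 1).
It is linked across 2 clause boundaries (that → Ø).
It functions as the subject of "asked", so the gap sits immediately after word 8 ("insisted").
Base order: The scout had said that Bart insisted that who asked if Sam had filed every bridge that morning recently.

8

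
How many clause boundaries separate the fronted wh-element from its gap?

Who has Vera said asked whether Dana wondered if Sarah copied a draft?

"who" is extracted from the subject of "asked".
Boundaries crossed, outermost first: [Ø] — 1 in total.

1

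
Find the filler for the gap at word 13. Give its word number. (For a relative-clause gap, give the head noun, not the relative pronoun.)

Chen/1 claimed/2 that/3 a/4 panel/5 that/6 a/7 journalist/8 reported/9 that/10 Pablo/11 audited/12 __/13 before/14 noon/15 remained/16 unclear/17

5

The gap at 13 is the object of "audited", inside a relative clause.
The relative pronoun is "that" (word 6); it is bound by the head noun immediately before it.
Its filler is the head noun "panel", at word 5.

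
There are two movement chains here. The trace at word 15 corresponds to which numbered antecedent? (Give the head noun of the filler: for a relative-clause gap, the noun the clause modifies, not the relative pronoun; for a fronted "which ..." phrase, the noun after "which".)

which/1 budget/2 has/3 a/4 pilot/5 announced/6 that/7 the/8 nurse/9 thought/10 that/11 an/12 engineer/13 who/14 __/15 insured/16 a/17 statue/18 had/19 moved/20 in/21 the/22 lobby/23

13

The marked gap is inside the relative clause, the subject of "insured".
Its filler is the head noun "engineer" (via "who"), at word 13.
(The other dependency links word 2 to a gap after word 20.)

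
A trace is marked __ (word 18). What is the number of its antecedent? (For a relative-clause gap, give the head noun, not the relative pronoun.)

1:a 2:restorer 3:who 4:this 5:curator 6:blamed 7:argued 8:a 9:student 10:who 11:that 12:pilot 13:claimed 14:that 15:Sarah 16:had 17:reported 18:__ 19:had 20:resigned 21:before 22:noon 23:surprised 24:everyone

9

The gap at 18 is the subject of "resigned", inside a relative clause.
The relative pronoun is "who" (word 10); it is bound by the head noun immediately before it.
Its filler is the head noun "student", at word 9.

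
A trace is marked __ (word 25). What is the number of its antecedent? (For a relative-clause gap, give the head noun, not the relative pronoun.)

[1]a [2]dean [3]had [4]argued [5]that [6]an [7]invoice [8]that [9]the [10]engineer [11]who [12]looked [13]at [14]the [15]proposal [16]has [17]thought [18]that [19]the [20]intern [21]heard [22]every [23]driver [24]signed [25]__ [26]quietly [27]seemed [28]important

The gap at 25 is the object of "signed", inside a relative clause.
The relative pronoun is "that" (word 8); it is bound by the head noun immediately before it.
Its filler is the head noun "invoice", at word 7.

7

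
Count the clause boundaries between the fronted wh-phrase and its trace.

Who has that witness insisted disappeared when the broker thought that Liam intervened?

1

"who" is extracted from the subject of "disappeared".
Boundaries crossed, outermost first: [Ø] — 1 in total.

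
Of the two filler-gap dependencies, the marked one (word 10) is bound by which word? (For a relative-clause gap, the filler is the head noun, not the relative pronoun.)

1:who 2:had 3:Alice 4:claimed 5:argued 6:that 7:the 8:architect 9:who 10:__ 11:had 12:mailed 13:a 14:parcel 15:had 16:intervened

8

The marked gap is inside the relative clause, the subject of "mailed".
Its filler is the head noun "architect" (via "who"), at word 8.
(The other dependency links word 1 to a gap after word 4.)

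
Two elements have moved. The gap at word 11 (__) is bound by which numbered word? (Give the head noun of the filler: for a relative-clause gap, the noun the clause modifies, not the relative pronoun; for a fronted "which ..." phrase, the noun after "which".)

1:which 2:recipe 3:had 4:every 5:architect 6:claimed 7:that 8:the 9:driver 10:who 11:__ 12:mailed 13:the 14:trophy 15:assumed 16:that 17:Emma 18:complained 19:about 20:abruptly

9

The marked gap is inside the relative clause, the subject of "mailed".
Its filler is the head noun "driver" (via "who"), at word 9.
(The other dependency links word 2 to a gap after word 19.)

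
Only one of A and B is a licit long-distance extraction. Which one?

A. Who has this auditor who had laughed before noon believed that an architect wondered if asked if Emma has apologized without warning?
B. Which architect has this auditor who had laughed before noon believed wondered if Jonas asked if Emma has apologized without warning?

In A, the wh-phrase is extracted from inside a wh-island (introduced by "if"), which blocks movement.
In B, the extraction path crosses only that-complement boundaries, which are transparent.
So B is grammatical.

B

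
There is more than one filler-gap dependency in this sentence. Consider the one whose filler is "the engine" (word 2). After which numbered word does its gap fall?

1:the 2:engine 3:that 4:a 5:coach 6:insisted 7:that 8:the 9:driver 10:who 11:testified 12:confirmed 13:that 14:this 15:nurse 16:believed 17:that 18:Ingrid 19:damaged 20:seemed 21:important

19

The displaced element is "the engine" (word 2).
It is linked across 3 clause boundaries (that → that → that).
It functions as the direct object of "damaged", so the gap sits immediately after word 19 ("damaged").
Base order: A coach insisted that the driver who testified confirmed that this nurse believed that Ingrid damaged the engine.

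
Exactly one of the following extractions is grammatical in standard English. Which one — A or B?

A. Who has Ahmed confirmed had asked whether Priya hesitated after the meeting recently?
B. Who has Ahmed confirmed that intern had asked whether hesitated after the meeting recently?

In B, the wh-phrase is extracted from inside a wh-island (introduced by "whether"), which blocks movement.
In A, the extraction path crosses only that-complement boundaries, which are transparent.
So A is grammatical.

A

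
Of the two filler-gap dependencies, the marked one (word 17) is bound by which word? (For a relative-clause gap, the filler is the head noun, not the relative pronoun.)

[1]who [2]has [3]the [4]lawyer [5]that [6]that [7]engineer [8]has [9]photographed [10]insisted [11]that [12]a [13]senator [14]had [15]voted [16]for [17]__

1

The marked gap is the object of the preposition "for" of "voted".
Its filler is the fronted wh-phrase "who", at word 1.
(The other dependency links word 4 to a gap after word 9.)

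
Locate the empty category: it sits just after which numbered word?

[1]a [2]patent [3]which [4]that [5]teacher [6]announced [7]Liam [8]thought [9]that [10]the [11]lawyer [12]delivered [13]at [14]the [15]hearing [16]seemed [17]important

The displaced element is "a patent" (word 2).
It is linked across 2 clause boundaries (Ø → that).
It functions as the direct object of "delivered", so the gap sits immediately after word 12 ("delivered").
Base order: That teacher announced Liam thought that the lawyer delivered a patent at the hearing.

12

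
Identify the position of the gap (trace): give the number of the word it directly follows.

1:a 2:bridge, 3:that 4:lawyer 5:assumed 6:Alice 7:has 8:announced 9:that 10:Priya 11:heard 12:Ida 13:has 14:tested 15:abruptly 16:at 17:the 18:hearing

The displaced element is "a bridge" (word 2).
It is linked across 3 clause boundaries (Ø → that → Ø).
It functions as the direct object of "tested", so the gap sits immediately after word 14 ("tested").
Base order: That lawyer assumed Alice has announced that Priya heard Ida has tested a bridge abruptly at the hearing.

14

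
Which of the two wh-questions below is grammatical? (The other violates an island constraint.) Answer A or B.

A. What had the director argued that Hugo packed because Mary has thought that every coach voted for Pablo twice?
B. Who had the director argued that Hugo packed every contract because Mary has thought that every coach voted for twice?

In B, the wh-phrase is extracted from inside an adjunct island (introduced by "because"), which blocks movement.
In A, the extraction path crosses only that-complement boundaries, which are transparent.
So A is grammatical.

A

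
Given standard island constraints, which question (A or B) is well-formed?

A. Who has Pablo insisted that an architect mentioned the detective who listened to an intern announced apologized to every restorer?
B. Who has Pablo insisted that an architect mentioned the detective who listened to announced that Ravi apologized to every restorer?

In B, the wh-phrase is extracted from inside a complex-NP island (relative clause) (introduced by "who"), which blocks movement.
In A, the extraction path crosses only that-complement boundaries, which are transparent.
So A is grammatical.

A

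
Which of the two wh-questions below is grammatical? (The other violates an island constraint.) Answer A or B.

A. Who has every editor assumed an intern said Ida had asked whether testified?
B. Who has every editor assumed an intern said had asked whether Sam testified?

In A, the wh-phrase is extracted from inside a wh-island (introduced by "whether"), which blocks movement.
In B, the extraction path crosses only that-complement boundaries, which are transparent.
So B is grammatical.

B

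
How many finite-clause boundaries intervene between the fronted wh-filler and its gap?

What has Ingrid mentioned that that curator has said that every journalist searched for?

2

"what" is extracted from the PP object of "searched".
Boundaries crossed, outermost first: [that], [that] — 2 in total.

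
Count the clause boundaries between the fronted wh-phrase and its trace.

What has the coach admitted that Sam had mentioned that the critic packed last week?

"what" is extracted from the object of "packed".
Boundaries crossed, outermost first: [that], [that] — 2 in total.

2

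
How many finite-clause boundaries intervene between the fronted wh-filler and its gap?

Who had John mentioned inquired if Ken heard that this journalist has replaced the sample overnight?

1

"who" is extracted from the subject of "inquired".
Boundaries crossed, outermost first: [Ø] — 1 in total.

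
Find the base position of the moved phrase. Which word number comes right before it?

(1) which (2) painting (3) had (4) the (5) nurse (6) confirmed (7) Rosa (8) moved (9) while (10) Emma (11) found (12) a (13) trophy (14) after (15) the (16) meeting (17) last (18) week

The displaced element is "which painting" (word 2).
It is linked across 1 clause boundary (Ø).
It functions as the direct object of "moved", so the gap sits immediately after word 8 ("moved").
Base order: The nurse had confirmed Rosa moved which painting while Emma found a trophy after the meeting last week.

8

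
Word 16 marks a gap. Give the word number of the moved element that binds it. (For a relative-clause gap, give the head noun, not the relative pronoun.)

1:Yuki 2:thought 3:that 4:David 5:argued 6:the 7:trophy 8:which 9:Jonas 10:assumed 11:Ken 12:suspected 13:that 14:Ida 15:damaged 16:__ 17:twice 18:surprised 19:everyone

7

The gap at 16 is the object of "damaged", inside a relative clause.
The relative pronoun is "which" (word 8); it is bound by the head noun immediately before it.
Its filler is the head noun "trophy", at word 7.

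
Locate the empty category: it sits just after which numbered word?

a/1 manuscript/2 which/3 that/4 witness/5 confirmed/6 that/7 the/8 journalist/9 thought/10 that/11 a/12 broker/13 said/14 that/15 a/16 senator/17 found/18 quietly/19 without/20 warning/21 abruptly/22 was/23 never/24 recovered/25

18

The displaced element is "a manuscript" (word 2).
It is linked across 3 clause boundaries (that → that → that).
It functions as the direct object of "found", so the gap sits immediately after word 18 ("found").
Base order: That witness confirmed that the journalist thought that a broker said that a senator found a manuscript quietly without warning abruptly.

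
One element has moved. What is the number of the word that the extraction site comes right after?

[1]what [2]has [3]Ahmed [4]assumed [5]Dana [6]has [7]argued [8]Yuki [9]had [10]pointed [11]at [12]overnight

The displaced element is "what" (word 1).
It is linked across 2 clause boundaries (Ø → Ø).
It functions as the object of the preposition "at" of "pointed", so the gap sits immediately after word 11 ("at").
Base order: Ahmed has assumed Dana has argued Yuki had pointed at what overnight.

11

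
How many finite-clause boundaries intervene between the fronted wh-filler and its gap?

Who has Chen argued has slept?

1

"who" is extracted from the subject of "slept".
Boundaries crossed, outermost first: [Ø] — 1 in total.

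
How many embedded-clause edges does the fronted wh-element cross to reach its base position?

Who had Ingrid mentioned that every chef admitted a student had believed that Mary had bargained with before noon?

3

"who" is extracted from the PP object of "bargained".
Boundaries crossed, outermost first: [that], [Ø], [that] — 3 in total.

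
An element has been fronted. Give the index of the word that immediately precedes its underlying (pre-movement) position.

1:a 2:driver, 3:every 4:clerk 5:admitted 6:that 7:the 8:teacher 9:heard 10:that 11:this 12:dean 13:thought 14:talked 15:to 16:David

The displaced element is "a driver" (word 2).
It is linked across 3 clause boundaries (that → that → Ø).
It functions as the subject of "talked", so the gap sits immediately after word 13 ("thought").
Base order: Every clerk admitted that the teacher heard that this dean thought that a driver talked to David.

13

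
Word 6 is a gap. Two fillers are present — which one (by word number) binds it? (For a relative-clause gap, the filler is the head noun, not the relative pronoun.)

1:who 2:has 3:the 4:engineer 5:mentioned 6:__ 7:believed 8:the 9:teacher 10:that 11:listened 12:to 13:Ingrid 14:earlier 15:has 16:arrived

The marked gap is the subject of "believed".
Its filler is the fronted wh-phrase "who", at word 1.
(The other dependency links word 9 to a gap after word 10.)

1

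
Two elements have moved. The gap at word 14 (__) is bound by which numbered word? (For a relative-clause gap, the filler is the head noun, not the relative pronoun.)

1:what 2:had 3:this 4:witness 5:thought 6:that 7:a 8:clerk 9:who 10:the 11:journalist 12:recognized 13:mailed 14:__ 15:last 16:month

1

The marked gap is the direct object of "mailed".
Its filler is the fronted wh-phrase "what", at word 1.
(The other dependency links word 8 to a gap after word 12.)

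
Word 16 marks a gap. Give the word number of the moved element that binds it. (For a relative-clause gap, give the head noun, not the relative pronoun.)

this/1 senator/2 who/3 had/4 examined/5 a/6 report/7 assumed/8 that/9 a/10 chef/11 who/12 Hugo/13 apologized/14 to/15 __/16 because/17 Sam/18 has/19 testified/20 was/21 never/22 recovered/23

11

The gap at 16 is the prepositional object of "apologized", inside a relative clause.
The relative pronoun is "who" (word 12); it is bound by the head noun immediately before it.
Its filler is the head noun "chef", at word 11.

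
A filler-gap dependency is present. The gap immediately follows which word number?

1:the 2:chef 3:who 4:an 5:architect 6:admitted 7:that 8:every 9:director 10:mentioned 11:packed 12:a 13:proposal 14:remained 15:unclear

The displaced element is "the chef" (word 2).
It is linked across 2 clause boundaries (that → Ø).
It functions as the subject of "packed", so the gap sits immediately after word 10 ("mentioned").
Base order: An architect admitted that every director mentioned the chef packed a proposal.

10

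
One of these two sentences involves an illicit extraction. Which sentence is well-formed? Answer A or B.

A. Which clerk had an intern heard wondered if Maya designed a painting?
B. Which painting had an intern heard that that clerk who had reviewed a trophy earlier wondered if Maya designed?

In B, the wh-phrase is extracted from inside a wh-island (introduced by "if"), which blocks movement.
In A, the extraction path crosses only that-complement boundaries, which are transparent.
So A is grammatical.

A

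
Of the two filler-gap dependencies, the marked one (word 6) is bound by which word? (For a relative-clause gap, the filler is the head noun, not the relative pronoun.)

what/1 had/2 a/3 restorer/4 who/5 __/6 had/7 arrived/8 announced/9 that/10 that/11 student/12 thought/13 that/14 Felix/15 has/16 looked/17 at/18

The marked gap is inside the relative clause, the subject of "arrived".
Its filler is the head noun "restorer" (via "who"), at word 4.
(The other dependency links word 1 to a gap after word 18.)

4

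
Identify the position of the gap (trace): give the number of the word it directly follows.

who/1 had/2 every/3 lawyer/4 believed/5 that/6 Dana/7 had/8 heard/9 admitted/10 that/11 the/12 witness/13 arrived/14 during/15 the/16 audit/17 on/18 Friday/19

The displaced element is "who" (word 1).
It is linked across 2 clause boundaries (that → Ø).
It functions as the subject of "admitted", so the gap sits immediately after word 9 ("heard").
Base order: Every lawyer had believed that Dana had heard that who admitted that the witness arrived during the audit on Friday.

9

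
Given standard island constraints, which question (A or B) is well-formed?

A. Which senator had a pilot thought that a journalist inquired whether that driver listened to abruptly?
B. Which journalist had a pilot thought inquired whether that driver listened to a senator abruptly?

In A, the wh-phrase is extracted from inside a wh-island (introduced by "whether"), which blocks movement.
In B, the extraction path crosses only that-complement boundaries, which are transparent.
So B is grammatical.

B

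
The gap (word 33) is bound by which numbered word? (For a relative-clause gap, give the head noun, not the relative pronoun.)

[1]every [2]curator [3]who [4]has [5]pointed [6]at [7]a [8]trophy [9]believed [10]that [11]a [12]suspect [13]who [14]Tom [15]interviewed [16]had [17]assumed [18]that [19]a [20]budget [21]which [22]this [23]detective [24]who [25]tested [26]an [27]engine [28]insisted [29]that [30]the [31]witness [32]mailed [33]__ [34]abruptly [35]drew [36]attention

20

The gap at 33 is the object of "mailed", inside a relative clause.
The relative pronoun is "which" (word 21); it is bound by the head noun immediately before it.
Its filler is the head noun "budget", at word 20.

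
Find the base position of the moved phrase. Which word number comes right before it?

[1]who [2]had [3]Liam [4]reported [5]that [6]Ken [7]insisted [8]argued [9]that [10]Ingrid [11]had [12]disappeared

7

The displaced element is "who" (word 1).
It is linked across 2 clause boundaries (that → Ø).
It functions as the subject of "argued", so the gap sits immediately after word 7 ("insisted").
Base order: Liam had reported that Ken insisted that who argued that Ingrid had disappeared.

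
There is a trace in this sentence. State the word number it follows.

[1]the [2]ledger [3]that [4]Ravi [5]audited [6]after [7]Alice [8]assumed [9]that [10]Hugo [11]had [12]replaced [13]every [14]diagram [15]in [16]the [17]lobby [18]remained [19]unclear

5

The displaced element is "the ledger" (word 2).
It functions as the direct object of "audited", so the gap sits immediately after word 5 ("audited").
Base order: Ravi audited the ledger after Alice assumed that Hugo had replaced every diagram in the lobby.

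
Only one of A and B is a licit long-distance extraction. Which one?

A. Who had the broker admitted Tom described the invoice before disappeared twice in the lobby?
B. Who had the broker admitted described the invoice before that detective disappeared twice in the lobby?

In A, the wh-phrase is extracted from inside an adjunct island (introduced by "before"), which blocks movement.
In B, the extraction path crosses only that-complement boundaries, which are transparent.
So B is grammatical.

B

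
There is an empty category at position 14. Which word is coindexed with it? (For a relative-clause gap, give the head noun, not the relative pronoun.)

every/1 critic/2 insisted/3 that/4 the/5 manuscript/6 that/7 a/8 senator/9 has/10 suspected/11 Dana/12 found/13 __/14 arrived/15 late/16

6

The gap at 14 is the object of "found", inside a relative clause.
The relative pronoun is "that" (word 7); it is bound by the head noun immediately before it.
Its filler is the head noun "manuscript", at word 6.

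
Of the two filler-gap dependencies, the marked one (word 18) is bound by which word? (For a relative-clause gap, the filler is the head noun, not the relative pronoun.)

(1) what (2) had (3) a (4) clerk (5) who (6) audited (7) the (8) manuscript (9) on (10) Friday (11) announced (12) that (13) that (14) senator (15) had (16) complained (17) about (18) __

1

The marked gap is the object of the preposition "about" of "complained".
Its filler is the fronted wh-phrase "what", at word 1.
(The other dependency links word 4 to a gap after word 5.)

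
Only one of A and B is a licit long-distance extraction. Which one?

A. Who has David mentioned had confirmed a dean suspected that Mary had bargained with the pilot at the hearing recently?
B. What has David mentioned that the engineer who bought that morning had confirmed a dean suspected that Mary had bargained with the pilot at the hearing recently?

In B, the wh-phrase is extracted from inside a complex-NP island (relative clause) (introduced by "who"), which blocks movement.
In A, the extraction path crosses only that-complement boundaries, which are transparent.
So A is grammatical.

A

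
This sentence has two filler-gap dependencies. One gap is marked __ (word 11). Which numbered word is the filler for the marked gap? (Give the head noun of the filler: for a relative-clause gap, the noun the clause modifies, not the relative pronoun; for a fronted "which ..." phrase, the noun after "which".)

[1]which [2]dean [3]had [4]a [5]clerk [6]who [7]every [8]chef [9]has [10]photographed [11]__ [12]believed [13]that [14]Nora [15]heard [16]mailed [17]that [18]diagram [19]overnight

5

The marked gap is inside the relative clause, the direct object of "photographed".
Its filler is the head noun "clerk" (via "who"), at word 5.
(The other dependency links word 2 to a gap after word 15.)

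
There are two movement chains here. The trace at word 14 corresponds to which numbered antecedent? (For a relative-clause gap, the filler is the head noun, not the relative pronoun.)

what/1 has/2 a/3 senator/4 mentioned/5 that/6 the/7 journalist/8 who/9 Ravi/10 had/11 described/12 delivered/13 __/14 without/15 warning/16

1

The marked gap is the direct object of "delivered".
Its filler is the fronted wh-phrase "what", at word 1.
(The other dependency links word 8 to a gap after word 12.)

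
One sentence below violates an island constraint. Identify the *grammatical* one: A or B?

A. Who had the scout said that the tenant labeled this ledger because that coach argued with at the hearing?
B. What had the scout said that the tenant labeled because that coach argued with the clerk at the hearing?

B

In A, the wh-phrase is extracted from inside an adjunct island (introduced by "because"), which blocks movement.
In B, the extraction path crosses only that-complement boundaries, which are transparent.
So B is grammatical.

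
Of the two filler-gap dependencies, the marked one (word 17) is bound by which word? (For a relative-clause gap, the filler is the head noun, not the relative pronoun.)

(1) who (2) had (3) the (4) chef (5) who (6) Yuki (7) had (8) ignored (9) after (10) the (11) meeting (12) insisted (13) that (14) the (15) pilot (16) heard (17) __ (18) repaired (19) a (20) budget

1

The marked gap is the subject of "repaired".
Its filler is the fronted wh-phrase "who", at word 1.
(The other dependency links word 4 to a gap after word 8.)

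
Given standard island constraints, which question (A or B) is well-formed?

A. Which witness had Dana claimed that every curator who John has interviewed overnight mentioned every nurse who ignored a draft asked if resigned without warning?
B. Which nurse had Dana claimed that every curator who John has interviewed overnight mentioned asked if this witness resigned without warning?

B

In A, the wh-phrase is extracted from inside a wh-island (introduced by "if"), which blocks movement.
In B, the extraction path crosses only that-complement boundaries, which are transparent.
So B is grammatical.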